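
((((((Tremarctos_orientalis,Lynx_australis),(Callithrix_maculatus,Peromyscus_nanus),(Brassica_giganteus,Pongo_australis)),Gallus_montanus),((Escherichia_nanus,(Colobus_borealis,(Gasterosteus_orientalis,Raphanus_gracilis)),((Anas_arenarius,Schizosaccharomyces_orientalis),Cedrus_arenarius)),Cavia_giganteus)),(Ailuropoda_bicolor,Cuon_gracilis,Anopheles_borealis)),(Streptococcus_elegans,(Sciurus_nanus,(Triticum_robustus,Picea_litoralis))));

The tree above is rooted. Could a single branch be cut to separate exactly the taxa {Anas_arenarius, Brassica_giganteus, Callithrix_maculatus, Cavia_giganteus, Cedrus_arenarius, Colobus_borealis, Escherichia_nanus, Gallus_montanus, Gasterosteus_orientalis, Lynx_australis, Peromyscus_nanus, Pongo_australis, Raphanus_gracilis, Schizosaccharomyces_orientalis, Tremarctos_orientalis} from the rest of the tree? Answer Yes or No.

The most recent common ancestor of these taxa subtends ((((Tremarctos_orientalis,Lynx_australis),(Callithrix_maculatus,Peromyscus_nanus),(Brassica_giganteus,Pongo_australis)),Gallus_montanus),((Escherichia_nanus,(Colobus_borealis,(Gasterosteus_orientalis,Raphanus_gracilis)),((Anas_arenarius,Schizosaccharomyces_orientalis),Cedrus_arenarius)),Cavia_giganteus)).
That clade has exactly 15 tips — every listed taxon and nothing else — so the group is monophyletic.

Yes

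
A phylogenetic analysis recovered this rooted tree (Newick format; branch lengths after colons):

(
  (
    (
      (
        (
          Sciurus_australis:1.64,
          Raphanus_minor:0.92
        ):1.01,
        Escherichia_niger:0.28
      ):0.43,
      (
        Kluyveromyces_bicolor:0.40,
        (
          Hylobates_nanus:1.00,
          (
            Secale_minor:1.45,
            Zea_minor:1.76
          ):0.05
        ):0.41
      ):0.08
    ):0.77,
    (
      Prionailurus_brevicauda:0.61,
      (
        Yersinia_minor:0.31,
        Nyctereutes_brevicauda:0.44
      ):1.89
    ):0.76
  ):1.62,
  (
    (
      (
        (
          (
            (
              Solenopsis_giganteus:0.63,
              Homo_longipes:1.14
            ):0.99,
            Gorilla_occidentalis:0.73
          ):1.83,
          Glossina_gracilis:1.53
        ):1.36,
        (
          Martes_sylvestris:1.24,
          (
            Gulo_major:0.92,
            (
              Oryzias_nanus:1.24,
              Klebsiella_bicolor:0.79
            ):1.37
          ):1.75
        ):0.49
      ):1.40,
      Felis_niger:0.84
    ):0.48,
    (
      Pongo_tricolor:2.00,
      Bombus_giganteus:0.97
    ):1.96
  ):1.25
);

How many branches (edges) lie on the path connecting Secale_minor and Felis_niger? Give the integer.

9

The MRCA of Secale_minor and Felis_niger is the root of the tree.
From Secale_minor up to that node: 6 branches. From Felis_niger up to the same node: 3 branches. Total: 6 + 3 = 9.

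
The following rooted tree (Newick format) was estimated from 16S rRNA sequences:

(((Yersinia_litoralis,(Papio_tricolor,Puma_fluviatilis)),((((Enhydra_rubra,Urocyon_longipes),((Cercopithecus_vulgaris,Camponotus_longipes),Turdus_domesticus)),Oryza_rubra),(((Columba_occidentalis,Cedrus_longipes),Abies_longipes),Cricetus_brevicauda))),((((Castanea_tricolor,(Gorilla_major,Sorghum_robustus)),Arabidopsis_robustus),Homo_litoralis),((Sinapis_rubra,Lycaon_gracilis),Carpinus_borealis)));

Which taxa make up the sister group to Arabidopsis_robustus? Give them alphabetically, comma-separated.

Castanea_tricolor, Gorilla_major, Sorghum_robustus

Arabidopsis_robustus attaches to the tree at the node subtending ((Castanea_tricolor,(Gorilla_major,Sorghum_robustus)),Arabidopsis_robustus).
The other lineage descending from that same node — the sister group — is (Castanea_tricolor,(Gorilla_major,Sorghum_robustus)); its 3 tips in alphabetical order are the answer.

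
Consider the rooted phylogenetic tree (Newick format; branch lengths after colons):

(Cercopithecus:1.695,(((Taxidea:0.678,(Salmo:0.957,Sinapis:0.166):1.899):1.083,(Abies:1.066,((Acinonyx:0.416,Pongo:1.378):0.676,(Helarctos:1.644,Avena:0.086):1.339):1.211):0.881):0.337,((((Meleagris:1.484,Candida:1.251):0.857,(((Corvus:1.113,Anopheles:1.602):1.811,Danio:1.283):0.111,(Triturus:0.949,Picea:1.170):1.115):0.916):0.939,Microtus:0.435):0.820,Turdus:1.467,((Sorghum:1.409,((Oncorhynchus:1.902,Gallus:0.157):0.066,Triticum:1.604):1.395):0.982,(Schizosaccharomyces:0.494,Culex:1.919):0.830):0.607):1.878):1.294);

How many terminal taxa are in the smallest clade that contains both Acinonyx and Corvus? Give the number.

The MRCA of Acinonyx and Corvus is the node subtending (((Taxidea,(Salmo,Sinapis)),(Abies,((Acinonyx,Pongo),(Helarctos,Avena)))),((((Meleagris,Candida),(((Corvus,Anopheles),Danio),(Triturus,Picea))),Microtus),Turdus,((Sorghum,((Oncorhynchus,Gallus),Triticum)),(Schizosaccharomyces,Culex)))).
That clade contains 23 terminal taxa: Abies, Acinonyx, Anopheles, Avena, Candida, Corvus, Culex, Danio, Gallus, Helarctos, Meleagris, Microtus, Oncorhynchus, Picea, Pongo, Salmo, Schizosaccharomyces, Sinapis, Sorghum, Taxidea, Triticum, Triturus, Turdus.

23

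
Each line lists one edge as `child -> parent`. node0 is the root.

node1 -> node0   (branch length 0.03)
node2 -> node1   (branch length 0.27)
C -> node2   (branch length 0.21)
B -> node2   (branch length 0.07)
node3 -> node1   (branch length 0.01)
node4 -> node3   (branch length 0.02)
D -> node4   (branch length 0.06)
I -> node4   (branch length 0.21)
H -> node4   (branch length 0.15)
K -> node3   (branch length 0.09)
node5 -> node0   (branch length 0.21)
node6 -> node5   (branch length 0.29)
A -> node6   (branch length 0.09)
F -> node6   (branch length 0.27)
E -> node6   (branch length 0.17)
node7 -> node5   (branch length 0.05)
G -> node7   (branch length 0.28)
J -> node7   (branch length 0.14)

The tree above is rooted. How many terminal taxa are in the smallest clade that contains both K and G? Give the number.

11

The MRCA of K and G is the root, so the clade is the entire tree.
That clade contains 11 terminal taxa: A, B, C, D, E, F, G, H, I, J, K.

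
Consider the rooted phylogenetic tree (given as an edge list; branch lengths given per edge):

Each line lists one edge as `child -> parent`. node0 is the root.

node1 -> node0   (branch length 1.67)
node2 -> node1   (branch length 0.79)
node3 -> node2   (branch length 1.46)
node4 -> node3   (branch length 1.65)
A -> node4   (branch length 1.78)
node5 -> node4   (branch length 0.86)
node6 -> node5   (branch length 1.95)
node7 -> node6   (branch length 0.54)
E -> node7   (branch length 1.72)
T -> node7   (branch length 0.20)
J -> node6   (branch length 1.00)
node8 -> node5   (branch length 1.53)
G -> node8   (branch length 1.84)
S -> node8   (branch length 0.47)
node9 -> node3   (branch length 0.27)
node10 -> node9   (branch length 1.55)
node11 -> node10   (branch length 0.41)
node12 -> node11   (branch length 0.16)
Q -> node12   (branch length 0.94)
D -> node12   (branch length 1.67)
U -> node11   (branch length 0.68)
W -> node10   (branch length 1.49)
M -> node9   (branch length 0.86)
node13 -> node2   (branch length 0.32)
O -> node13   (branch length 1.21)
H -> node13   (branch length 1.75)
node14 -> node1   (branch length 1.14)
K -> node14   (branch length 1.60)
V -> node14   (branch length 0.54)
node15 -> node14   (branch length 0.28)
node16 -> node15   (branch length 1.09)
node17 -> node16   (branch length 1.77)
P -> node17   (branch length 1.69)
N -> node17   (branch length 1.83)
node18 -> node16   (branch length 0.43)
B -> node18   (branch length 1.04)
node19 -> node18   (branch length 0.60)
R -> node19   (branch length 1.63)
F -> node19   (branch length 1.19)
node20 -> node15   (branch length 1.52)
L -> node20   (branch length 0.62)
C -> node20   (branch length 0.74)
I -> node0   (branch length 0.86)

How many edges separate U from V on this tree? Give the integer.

8

The MRCA of U and V is the node subtending ((((A,(((E,T),J),(G,S))),((((Q,D),U),W),M)),(O,H)),(K,V,(((P,N),(B,(R,F))),(L,C)))).
From U up to that node: 6 branches. From V up to the same node: 2 branches. Total: 6 + 2 = 8.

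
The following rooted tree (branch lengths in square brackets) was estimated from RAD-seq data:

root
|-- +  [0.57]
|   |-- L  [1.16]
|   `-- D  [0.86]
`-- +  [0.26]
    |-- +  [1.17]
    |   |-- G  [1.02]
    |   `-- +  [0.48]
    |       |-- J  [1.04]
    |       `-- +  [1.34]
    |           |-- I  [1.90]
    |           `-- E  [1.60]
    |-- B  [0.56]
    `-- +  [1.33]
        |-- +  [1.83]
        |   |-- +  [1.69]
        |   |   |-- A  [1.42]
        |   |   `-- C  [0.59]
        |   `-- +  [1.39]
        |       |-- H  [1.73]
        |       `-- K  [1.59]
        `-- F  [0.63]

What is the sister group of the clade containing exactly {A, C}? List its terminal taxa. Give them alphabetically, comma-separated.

H, K

The clade containing exactly {A, C} attaches to the tree at the node subtending ((A,C),(H,K)).
The other lineage descending from that same node — the sister group — is (H,K); its 2 tips in alphabetical order are the answer.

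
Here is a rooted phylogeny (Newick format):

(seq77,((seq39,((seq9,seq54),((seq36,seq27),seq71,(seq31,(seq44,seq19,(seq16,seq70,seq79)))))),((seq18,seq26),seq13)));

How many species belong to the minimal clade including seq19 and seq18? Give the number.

The MRCA of seq19 and seq18 is the node subtending ((seq39,((seq9,seq54),((seq36,seq27),seq71,(seq31,(seq44,seq19,(seq16,seq70,seq79)))))),((seq18,seq26),seq13)).
That clade contains 15 terminal taxa: seq13, seq16, seq18, seq19, seq26, seq27, seq31, seq36, seq39, seq44, seq54, seq70, seq71, seq79, seq9.

15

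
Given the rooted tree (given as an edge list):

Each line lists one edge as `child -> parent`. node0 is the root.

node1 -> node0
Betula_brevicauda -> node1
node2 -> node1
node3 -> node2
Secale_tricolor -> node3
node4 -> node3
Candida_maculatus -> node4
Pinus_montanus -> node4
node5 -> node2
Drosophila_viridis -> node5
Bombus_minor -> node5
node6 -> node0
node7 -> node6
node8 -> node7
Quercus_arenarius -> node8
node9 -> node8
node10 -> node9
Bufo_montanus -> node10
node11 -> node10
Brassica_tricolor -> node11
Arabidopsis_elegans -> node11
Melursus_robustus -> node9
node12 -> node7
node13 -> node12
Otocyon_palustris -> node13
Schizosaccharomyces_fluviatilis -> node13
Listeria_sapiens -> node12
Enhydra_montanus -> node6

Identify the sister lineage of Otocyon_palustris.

Schizosaccharomyces_fluviatilis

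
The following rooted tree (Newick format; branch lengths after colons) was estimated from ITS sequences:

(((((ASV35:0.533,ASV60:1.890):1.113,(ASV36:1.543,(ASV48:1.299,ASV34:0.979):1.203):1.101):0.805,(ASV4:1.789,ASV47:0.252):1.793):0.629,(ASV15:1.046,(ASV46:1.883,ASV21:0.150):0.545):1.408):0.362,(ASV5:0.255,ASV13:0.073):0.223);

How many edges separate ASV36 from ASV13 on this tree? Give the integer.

7

The MRCA of ASV36 and ASV13 is the root of the tree.
From ASV36 up to that node: 5 branches. From ASV13 up to the same node: 2 branches. Total: 5 + 2 = 7.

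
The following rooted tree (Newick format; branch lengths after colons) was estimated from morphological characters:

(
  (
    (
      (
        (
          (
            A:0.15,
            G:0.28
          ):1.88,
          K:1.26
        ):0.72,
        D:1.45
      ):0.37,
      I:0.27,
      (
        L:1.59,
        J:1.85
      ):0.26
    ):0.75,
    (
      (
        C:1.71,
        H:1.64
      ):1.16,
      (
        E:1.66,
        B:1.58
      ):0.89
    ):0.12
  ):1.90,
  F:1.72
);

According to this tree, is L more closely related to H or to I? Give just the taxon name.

The MRCA of L and I subtends ((((A,G),K),D),I,(L,J)) (7 taxa).
The MRCA of L and H subtends (((((A,G),K),D),I,(L,J)),((C,H),(E,B))) (11 taxa).
The first is nested inside the second, so L shares a more recent common ancestor with I.

I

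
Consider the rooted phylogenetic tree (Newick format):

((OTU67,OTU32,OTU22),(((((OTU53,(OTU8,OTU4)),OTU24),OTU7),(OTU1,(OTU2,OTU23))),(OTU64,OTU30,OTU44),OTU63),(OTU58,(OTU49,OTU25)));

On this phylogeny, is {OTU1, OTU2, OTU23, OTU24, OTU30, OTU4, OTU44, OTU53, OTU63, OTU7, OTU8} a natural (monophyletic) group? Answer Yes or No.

The MRCA of the listed taxa subtends (((((OTU53,(OTU8,OTU4)),OTU24),OTU7),(OTU1,(OTU2,OTU23))),(OTU64,OTU30,OTU44),OTU63).
That clade also contains OTU64, which is not in the proposed group, so the group is not monophyletic.

No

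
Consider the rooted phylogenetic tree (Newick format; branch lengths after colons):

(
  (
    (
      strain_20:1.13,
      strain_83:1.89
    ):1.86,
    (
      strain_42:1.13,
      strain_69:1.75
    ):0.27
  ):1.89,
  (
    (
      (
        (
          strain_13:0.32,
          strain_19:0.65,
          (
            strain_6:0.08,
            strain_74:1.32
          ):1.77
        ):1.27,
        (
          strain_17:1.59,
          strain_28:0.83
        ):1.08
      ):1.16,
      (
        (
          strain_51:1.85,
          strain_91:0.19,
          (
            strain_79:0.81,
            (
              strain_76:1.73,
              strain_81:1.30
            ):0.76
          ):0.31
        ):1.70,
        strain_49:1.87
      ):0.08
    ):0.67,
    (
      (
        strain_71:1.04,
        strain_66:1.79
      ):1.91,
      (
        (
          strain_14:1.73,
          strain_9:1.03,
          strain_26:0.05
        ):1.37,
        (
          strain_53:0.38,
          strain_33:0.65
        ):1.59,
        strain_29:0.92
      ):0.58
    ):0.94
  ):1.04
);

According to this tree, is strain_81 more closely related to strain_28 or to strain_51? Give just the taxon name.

strain_51

The MRCA of strain_81 and strain_51 subtends (strain_51,strain_91,(strain_79,(strain_76,strain_81))) (5 taxa).
The MRCA of strain_81 and strain_28 subtends (((strain_13,strain_19,(strain_6,strain_74)),(strain_17,strain_28)),((strain_51,strain_91,(strain_79,(strain_76,strain_81))),strain_49)) (12 taxa).
The first is nested inside the second, so strain_81 shares a more recent common ancestor with strain_51.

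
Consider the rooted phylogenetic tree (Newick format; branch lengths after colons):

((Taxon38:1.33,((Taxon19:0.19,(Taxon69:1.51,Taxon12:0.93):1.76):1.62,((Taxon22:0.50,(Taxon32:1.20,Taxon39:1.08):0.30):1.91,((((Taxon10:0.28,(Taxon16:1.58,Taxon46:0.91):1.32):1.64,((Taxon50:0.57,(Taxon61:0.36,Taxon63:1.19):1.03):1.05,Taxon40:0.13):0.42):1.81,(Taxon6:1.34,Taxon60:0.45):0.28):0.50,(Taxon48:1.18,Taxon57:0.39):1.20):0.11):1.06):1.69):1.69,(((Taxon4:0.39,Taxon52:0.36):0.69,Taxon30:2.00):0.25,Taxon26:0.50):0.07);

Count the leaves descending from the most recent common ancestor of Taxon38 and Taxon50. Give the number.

18

The MRCA of Taxon38 and Taxon50 is the node subtending (Taxon38,((Taxon19,(Taxon69,Taxon12)),((Taxon22,(Taxon32,Taxon39)),((((Taxon10,(Taxon16,Taxon46)),((Taxon50,(Taxon61,Taxon63)),Taxon40)),(Taxon6,Taxon60)),(Taxon48,Taxon57))))).
That clade contains 18 terminal taxa: Taxon10, Taxon12, Taxon16, Taxon19, Taxon22, Taxon32, Taxon38, Taxon39, Taxon40, Taxon46, Taxon48, Taxon50, Taxon57, Taxon6, Taxon60, Taxon61, Taxon63, Taxon69.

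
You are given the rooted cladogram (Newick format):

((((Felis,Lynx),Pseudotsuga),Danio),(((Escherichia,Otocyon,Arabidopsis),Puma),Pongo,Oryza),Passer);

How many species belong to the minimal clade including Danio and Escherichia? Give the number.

11

The MRCA of Danio and Escherichia is the root, so the clade is the entire tree.
That clade contains 11 terminal taxa: Arabidopsis, Danio, Escherichia, Felis, Lynx, Oryza, Otocyon, Passer, Pongo, Pseudotsuga, Puma.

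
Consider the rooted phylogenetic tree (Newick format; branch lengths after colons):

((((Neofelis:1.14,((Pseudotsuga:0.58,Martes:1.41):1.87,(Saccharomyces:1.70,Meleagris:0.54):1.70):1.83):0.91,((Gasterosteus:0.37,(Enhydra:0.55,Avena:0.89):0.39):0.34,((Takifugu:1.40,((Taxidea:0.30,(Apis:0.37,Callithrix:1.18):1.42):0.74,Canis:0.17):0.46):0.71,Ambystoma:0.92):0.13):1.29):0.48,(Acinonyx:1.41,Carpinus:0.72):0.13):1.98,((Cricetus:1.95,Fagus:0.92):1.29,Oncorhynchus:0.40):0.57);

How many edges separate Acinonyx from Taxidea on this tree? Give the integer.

9

The MRCA of Acinonyx and Taxidea is the node subtending (((Neofelis,((Pseudotsuga,Martes),(Saccharomyces,Meleagris))),((Gasterosteus,(Enhydra,Avena)),((Takifugu,((Taxidea,(Apis,Callithrix)),Canis)),Ambystoma))),(Acinonyx,Carpinus)).
From Acinonyx up to that node: 2 branches. From Taxidea up to the same node: 7 branches. Total: 2 + 7 = 9.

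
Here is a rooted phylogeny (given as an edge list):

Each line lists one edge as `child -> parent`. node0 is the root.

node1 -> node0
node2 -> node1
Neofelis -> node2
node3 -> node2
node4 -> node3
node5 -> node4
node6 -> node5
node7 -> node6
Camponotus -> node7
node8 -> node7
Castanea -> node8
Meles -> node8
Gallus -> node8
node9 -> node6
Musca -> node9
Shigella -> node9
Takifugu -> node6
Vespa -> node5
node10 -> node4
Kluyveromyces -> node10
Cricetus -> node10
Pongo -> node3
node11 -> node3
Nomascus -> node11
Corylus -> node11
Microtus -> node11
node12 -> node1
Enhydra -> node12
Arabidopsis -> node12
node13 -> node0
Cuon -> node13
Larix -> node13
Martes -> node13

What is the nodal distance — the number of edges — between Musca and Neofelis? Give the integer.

7

The MRCA of Musca and Neofelis is the node subtending (Neofelis,(((((Camponotus,(Castanea,Meles,Gallus)),(Musca,Shigella),Takifugu),Vespa),(Kluyveromyces,Cricetus)),Pongo,(Nomascus,Corylus,Microtus))).
From Musca up to that node: 6 branches. From Neofelis up to the same node: 1 branch. Total: 6 + 1 = 7.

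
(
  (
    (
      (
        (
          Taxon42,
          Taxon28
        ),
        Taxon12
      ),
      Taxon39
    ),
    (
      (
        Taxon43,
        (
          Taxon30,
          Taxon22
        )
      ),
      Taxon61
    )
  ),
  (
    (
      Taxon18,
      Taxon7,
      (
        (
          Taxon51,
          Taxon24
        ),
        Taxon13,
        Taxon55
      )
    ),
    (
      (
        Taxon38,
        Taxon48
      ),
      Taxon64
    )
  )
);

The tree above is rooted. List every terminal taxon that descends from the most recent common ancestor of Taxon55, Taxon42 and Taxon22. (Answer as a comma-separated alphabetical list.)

Tracing Taxon55: it sits inside ((Taxon51,Taxon24),Taxon13,Taxon55).
Tracing Taxon42: it sits inside (Taxon42,Taxon28).
Tracing Taxon22: it sits inside (Taxon30,Taxon22).
The smallest clade enclosing all 3 is the whole tree (their MRCA is the root), so the answer is all 17 tips in alphabetical order.

Taxon12, Taxon13, Taxon18, Taxon22, Taxon24, Taxon28, Taxon30, Taxon38, Taxon39, Taxon42, Taxon43, Taxon48, Taxon51, Taxon55, Taxon61, Taxon64, Taxon7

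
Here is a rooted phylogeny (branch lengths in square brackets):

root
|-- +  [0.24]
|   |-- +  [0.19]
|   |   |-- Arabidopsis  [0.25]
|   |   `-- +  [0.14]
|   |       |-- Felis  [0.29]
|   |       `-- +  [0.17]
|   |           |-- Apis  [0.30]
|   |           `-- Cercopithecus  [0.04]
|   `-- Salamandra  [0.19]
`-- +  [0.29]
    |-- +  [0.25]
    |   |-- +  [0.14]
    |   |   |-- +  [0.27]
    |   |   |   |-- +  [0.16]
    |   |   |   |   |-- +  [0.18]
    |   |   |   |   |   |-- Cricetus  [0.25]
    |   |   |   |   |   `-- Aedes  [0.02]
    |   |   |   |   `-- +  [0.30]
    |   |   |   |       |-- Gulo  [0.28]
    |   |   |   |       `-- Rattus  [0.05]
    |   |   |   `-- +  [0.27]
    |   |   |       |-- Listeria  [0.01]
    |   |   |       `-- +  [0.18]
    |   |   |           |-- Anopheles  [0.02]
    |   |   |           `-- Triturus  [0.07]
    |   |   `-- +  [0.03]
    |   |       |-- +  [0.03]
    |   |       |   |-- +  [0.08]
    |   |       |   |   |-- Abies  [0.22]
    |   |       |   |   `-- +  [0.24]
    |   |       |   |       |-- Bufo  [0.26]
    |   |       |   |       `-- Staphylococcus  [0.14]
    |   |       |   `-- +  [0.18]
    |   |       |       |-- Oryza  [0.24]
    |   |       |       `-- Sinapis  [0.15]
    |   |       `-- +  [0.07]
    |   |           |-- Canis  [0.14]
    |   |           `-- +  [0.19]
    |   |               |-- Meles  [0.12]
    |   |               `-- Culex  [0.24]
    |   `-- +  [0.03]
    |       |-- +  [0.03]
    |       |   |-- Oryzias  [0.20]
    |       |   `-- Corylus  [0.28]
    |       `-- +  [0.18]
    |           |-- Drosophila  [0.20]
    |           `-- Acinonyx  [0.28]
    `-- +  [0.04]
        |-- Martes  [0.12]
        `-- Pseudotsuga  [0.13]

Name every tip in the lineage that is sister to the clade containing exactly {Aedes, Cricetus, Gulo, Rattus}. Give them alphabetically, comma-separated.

The clade containing exactly {Aedes, Cricetus, Gulo, Rattus} attaches to the tree at the node subtending (((Cricetus,Aedes),(Gulo,Rattus)),(Listeria,(Anopheles,Triturus))).
The other lineage descending from that same node — the sister group — is (Listeria,(Anopheles,Triturus)); its 3 tips in alphabetical order are the answer.

Anopheles, Listeria, Triturus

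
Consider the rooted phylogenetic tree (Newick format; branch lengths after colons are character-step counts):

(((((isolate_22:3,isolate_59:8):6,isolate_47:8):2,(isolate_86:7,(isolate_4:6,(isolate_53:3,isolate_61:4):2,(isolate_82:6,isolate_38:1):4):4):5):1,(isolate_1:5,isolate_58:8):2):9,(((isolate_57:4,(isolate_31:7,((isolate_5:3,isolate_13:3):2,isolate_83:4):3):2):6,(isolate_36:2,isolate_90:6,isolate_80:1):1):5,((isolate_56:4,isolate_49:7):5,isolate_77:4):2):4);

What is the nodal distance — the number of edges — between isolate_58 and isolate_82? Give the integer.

7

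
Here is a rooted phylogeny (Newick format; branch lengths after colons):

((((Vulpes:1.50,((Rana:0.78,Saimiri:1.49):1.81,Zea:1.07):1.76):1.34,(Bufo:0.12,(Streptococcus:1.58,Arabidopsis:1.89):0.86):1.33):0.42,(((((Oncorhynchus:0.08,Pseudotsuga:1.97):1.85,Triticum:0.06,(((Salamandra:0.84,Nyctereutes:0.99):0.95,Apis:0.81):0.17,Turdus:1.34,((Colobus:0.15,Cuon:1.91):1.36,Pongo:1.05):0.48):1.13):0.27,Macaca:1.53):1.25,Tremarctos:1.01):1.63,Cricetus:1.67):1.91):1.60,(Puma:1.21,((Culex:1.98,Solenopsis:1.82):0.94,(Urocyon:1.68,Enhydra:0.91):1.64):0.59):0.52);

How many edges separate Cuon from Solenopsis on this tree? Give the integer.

13

The MRCA of Cuon and Solenopsis is the root of the tree.
From Cuon up to that node: 9 branches. From Solenopsis up to the same node: 4 branches. Total: 9 + 4 = 13.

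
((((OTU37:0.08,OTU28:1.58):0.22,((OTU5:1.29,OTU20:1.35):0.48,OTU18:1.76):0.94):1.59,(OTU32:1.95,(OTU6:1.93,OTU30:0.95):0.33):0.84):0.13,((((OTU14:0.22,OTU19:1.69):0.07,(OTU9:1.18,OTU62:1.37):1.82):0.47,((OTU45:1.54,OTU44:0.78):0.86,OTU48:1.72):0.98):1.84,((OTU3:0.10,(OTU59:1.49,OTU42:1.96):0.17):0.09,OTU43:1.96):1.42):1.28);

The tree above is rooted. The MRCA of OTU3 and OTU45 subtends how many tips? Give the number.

The MRCA of OTU3 and OTU45 is the node subtending ((((OTU14,OTU19),(OTU9,OTU62)),((OTU45,OTU44),OTU48)),((OTU3,(OTU59,OTU42)),OTU43)).
That clade contains 11 terminal taxa: OTU14, OTU19, OTU3, OTU42, OTU43, OTU44, OTU45, OTU48, OTU59, OTU62, OTU9.

11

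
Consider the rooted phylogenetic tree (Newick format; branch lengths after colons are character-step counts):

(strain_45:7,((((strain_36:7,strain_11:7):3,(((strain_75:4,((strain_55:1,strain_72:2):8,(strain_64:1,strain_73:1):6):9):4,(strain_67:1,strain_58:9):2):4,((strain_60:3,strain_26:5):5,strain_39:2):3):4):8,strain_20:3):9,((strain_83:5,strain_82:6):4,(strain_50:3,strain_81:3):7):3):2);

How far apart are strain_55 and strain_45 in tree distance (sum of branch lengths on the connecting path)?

The path runs strain_55 → … → MRCA → … → strain_45; the MRCA is the root of the tree.
Branch lengths along that path: 1 + 8 + 9 + 4 + 4 + 4 + 8 + 9 + 2 + 7 = 56.

56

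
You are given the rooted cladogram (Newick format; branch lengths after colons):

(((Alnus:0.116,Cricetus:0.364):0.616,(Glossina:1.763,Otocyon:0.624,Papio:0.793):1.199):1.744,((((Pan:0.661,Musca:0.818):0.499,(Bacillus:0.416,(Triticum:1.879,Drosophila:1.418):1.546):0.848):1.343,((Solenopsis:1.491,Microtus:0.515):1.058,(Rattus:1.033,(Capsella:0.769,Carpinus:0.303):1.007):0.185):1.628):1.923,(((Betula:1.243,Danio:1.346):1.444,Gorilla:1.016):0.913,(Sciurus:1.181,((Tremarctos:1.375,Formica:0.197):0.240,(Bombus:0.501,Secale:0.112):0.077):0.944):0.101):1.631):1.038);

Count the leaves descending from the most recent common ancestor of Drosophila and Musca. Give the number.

The MRCA of Drosophila and Musca is the node subtending ((Pan,Musca),(Bacillus,(Triticum,Drosophila))).
That clade contains 5 terminal taxa: Bacillus, Drosophila, Musca, Pan, Triticum.

5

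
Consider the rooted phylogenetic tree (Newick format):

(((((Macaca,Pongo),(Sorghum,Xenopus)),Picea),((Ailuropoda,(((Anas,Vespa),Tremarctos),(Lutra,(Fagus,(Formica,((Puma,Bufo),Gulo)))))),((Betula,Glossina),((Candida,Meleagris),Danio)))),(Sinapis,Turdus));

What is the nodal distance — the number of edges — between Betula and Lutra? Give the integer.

7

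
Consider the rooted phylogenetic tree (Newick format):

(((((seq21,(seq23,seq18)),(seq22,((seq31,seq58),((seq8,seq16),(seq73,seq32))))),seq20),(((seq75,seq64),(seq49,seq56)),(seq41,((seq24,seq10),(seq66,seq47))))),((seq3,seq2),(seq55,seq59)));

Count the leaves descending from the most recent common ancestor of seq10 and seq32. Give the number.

The MRCA of seq10 and seq32 is the node subtending ((((seq21,(seq23,seq18)),(seq22,((seq31,seq58),((seq8,seq16),(seq73,seq32))))),seq20),(((seq75,seq64),(seq49,seq56)),(seq41,((seq24,seq10),(seq66,seq47))))).
That clade contains 20 terminal taxa: seq10, seq16, seq18, seq20, seq21, seq22, seq23, seq24, seq31, seq32, seq41, seq47, seq49, seq56, seq58, seq64, seq66, seq73, seq75, seq8.

20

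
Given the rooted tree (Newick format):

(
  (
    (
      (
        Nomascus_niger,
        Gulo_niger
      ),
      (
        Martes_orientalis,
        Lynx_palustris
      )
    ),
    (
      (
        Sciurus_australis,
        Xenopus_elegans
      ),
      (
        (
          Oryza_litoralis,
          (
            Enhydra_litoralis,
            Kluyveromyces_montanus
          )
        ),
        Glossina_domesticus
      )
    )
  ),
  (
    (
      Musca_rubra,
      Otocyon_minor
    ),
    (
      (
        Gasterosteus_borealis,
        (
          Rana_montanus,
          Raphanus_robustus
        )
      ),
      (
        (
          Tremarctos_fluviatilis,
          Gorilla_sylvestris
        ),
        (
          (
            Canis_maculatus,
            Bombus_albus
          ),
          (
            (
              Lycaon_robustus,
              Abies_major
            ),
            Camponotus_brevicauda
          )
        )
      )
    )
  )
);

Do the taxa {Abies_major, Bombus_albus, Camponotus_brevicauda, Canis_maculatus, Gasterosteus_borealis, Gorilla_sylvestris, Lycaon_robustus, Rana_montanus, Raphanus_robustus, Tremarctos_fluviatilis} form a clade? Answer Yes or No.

The most recent common ancestor of these taxa subtends ((Gasterosteus_borealis,(Rana_montanus,Raphanus_robustus)),((Tremarctos_fluviatilis,Gorilla_sylvestris),((Canis_maculatus,Bombus_albus),((Lycaon_robustus,Abies_major),Camponotus_brevicauda)))).
That clade has exactly 10 tips — every listed taxon and nothing else — so the group is monophyletic.

Yes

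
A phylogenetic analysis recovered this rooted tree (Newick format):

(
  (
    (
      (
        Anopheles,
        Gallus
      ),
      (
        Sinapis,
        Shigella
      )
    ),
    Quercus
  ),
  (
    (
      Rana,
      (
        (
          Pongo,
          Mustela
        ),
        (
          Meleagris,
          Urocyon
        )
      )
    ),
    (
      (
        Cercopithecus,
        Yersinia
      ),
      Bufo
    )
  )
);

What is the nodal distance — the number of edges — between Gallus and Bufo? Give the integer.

7

The MRCA of Gallus and Bufo is the root of the tree.
From Gallus up to that node: 4 branches. From Bufo up to the same node: 3 branches. Total: 4 + 3 = 7.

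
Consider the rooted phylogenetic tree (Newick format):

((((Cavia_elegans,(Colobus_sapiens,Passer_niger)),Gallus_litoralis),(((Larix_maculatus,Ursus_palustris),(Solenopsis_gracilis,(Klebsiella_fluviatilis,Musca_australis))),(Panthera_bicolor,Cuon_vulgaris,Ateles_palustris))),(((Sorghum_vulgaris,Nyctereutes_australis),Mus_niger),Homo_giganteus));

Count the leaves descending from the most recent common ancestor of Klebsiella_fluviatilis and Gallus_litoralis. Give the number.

The MRCA of Klebsiella_fluviatilis and Gallus_litoralis is the node subtending (((Cavia_elegans,(Colobus_sapiens,Passer_niger)),Gallus_litoralis),(((Larix_maculatus,Ursus_palustris),(Solenopsis_gracilis,(Klebsiella_fluviatilis,Musca_australis))),(Panthera_bicolor,Cuon_vulgaris,Ateles_palustris))).
That clade contains 12 terminal taxa: Ateles_palustris, Cavia_elegans, Colobus_sapiens, Cuon_vulgaris, Gallus_litoralis, Klebsiella_fluviatilis, Larix_maculatus, Musca_australis, Panthera_bicolor, Passer_niger, Solenopsis_gracilis, Ursus_palustris.

12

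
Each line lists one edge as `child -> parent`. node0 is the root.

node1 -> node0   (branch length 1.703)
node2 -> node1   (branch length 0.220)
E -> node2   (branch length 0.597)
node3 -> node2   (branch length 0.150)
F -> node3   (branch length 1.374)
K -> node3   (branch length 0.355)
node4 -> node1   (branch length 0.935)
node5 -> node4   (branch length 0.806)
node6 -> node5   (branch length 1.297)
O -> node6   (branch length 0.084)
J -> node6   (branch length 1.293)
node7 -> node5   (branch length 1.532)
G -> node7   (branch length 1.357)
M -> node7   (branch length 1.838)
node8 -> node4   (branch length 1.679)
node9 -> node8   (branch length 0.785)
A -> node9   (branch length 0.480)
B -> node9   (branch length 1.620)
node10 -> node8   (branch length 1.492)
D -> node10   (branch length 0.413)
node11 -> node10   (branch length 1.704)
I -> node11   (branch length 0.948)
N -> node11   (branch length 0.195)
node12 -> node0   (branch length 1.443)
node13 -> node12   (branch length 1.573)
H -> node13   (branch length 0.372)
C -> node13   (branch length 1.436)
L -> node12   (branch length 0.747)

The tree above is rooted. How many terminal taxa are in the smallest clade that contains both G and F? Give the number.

The MRCA of G and F is the node subtending ((E,(F,K)),(((O,J),(G,M)),((A,B),(D,(I,N))))).
That clade contains 12 terminal taxa: A, B, D, E, F, G, I, J, K, M, N, O.

12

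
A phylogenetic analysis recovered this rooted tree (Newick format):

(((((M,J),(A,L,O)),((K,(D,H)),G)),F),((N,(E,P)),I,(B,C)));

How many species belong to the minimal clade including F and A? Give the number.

The MRCA of F and A is the node subtending ((((M,J),(A,L,O)),((K,(D,H)),G)),F).
That clade contains 10 terminal taxa: A, D, F, G, H, J, K, L, M, O.

10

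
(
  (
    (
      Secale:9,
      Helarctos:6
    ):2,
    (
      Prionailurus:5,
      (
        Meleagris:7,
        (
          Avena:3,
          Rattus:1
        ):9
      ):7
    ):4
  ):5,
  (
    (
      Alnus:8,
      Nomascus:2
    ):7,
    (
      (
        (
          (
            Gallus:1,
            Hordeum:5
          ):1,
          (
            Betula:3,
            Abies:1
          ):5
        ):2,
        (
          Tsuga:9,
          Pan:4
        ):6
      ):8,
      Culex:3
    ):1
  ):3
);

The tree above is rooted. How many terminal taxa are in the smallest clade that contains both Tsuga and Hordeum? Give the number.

6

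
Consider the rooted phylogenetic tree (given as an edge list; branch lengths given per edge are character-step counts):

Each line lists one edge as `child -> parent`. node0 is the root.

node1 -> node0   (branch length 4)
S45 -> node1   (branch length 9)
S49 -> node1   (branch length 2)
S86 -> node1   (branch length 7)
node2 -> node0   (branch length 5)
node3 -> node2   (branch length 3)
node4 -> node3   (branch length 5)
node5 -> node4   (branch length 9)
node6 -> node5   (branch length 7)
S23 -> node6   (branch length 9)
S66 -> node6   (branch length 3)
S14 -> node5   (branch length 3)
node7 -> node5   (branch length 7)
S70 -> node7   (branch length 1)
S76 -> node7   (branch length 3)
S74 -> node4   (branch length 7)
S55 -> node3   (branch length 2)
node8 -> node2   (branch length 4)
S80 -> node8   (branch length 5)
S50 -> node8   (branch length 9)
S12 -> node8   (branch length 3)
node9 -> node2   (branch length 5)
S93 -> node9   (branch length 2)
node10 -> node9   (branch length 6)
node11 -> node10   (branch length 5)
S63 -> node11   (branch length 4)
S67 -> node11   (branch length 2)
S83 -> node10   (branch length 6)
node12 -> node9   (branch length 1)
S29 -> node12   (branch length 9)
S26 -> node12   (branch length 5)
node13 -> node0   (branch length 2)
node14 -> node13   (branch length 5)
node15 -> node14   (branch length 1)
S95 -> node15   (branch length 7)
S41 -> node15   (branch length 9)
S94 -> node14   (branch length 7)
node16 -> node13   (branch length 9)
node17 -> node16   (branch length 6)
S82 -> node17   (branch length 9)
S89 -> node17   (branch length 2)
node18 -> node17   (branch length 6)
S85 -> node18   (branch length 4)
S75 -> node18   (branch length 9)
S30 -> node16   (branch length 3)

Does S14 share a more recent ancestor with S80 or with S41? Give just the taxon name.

S80

The MRCA of S14 and S80 subtends (((((S23,S66),S14,(S70,S76)),S74),S55),(S80,S50,S12),(S93,((S63,S67),S83),(S29,S26))) (16 taxa).
The MRCA of S14 and S41 is the root, subtending the entire tree (27 taxa).
The first is nested inside the second, so S14 shares a more recent common ancestor with S80.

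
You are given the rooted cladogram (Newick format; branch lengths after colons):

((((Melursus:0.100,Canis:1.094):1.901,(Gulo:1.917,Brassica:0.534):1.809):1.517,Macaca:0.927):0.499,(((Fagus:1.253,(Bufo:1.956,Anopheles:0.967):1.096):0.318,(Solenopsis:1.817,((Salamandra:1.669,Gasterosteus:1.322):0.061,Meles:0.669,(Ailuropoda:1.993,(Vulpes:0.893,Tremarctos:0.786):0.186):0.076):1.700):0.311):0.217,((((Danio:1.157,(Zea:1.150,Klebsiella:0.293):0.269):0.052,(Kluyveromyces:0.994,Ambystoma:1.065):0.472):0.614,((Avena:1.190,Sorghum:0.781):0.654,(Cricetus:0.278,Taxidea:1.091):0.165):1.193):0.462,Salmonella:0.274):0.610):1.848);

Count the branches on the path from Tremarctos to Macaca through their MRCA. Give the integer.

The MRCA of Tremarctos and Macaca is the root of the tree.
From Tremarctos up to that node: 7 branches. From Macaca up to the same node: 2 branches. Total: 7 + 2 = 9.

9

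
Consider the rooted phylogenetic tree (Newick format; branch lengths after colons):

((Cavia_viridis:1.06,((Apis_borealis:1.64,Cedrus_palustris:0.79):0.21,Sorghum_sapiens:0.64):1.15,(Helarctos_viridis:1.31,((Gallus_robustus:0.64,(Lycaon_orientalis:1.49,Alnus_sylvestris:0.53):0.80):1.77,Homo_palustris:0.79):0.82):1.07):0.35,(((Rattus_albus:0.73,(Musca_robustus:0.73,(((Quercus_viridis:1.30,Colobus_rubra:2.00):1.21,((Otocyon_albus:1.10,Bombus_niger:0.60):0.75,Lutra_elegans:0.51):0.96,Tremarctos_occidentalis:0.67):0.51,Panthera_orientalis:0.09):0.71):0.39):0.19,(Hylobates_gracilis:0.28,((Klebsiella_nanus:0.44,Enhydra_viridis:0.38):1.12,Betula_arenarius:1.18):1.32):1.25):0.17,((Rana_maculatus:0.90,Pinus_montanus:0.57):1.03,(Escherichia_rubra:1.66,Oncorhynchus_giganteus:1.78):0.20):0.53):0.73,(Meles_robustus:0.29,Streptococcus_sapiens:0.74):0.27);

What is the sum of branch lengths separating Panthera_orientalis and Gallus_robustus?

6.93

The path runs Panthera_orientalis → … → MRCA → … → Gallus_robustus; the MRCA is the root of the tree.
Branch lengths along that path: 0.09 + 0.71 + 0.39 + 0.19 + 0.17 + 0.73 + 0.35 + 1.07 + 0.82 + 1.77 + 0.64 = 6.93.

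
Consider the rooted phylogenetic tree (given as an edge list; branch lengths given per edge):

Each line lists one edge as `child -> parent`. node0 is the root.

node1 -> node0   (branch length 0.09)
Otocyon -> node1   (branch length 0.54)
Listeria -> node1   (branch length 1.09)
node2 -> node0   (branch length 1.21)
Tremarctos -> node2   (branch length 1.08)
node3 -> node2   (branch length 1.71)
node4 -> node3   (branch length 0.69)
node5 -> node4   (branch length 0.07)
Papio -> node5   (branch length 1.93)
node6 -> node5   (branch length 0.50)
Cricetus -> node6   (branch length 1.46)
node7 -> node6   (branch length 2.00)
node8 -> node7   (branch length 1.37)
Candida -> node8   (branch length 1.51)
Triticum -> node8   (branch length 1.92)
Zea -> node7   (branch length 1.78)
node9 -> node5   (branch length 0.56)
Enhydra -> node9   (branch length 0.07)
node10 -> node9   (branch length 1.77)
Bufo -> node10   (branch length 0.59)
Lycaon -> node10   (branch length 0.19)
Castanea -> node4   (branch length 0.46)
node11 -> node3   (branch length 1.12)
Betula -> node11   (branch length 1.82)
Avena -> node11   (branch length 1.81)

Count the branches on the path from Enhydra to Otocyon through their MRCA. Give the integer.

8

The MRCA of Enhydra and Otocyon is the root of the tree.
From Enhydra up to that node: 6 branches. From Otocyon up to the same node: 2 branches. Total: 6 + 2 = 8.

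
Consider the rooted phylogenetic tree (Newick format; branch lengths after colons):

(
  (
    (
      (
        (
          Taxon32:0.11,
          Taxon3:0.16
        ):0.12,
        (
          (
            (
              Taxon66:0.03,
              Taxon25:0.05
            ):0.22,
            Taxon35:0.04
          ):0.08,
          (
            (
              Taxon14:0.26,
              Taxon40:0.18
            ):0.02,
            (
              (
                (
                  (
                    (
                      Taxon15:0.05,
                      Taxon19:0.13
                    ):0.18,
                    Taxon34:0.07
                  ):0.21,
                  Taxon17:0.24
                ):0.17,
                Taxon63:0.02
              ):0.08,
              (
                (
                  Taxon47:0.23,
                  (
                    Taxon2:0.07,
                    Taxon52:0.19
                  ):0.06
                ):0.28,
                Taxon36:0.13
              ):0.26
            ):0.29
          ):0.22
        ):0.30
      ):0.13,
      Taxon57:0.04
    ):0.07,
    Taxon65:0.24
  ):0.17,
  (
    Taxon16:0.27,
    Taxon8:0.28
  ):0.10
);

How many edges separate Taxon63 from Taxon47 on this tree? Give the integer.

The MRCA of Taxon63 and Taxon47 is the node subtending (((((Taxon15,Taxon19),Taxon34),Taxon17),Taxon63),((Taxon47,(Taxon2,Taxon52)),Taxon36)).
From Taxon63 up to that node: 2 branches. From Taxon47 up to the same node: 3 branches. Total: 2 + 3 = 5.

5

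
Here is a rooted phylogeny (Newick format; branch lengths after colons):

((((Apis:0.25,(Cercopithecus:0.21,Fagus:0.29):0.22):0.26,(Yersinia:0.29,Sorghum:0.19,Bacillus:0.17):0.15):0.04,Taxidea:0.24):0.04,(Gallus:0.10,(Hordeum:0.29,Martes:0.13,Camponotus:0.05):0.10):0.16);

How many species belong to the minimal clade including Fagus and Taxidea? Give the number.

7

The MRCA of Fagus and Taxidea is the node subtending (((Apis,(Cercopithecus,Fagus)),(Yersinia,Sorghum,Bacillus)),Taxidea).
That clade contains 7 terminal taxa: Apis, Bacillus, Cercopithecus, Fagus, Sorghum, Taxidea, Yersinia.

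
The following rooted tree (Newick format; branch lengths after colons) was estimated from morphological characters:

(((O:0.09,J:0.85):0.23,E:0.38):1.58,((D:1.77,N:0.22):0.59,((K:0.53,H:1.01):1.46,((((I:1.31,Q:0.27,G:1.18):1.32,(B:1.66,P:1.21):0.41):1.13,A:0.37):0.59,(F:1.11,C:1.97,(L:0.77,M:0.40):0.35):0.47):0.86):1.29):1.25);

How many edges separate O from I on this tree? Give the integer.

The MRCA of O and I is the root of the tree.
From O up to that node: 3 branches. From I up to the same node: 7 branches. Total: 3 + 7 = 10.

10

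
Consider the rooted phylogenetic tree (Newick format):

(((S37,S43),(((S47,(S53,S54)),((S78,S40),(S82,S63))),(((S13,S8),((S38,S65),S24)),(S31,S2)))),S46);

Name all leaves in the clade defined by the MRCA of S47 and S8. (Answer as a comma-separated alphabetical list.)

Tracing S47: it sits inside (S47,(S53,S54)).
Tracing S8: it sits inside (S13,S8).
The smallest clade enclosing both is (((S47,(S53,S54)),((S78,S40),(S82,S63))),(((S13,S8),((S38,S65),S24)),(S31,S2))); the answer is its 14 terminal taxa in alphabetical order.

S13, S2, S24, S31, S38, S40, S47, S53, S54, S63, S65, S78, S8, S82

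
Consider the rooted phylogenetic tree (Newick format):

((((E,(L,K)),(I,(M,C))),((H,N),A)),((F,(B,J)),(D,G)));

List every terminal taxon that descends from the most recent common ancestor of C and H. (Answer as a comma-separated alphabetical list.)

Tracing C: it sits inside (M,C).
Tracing H: it sits inside (H,N).
The smallest clade enclosing both is (((E,(L,K)),(I,(M,C))),((H,N),A)); the answer is its 9 terminal taxa in alphabetical order.

A, C, E, H, I, K, L, M, N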